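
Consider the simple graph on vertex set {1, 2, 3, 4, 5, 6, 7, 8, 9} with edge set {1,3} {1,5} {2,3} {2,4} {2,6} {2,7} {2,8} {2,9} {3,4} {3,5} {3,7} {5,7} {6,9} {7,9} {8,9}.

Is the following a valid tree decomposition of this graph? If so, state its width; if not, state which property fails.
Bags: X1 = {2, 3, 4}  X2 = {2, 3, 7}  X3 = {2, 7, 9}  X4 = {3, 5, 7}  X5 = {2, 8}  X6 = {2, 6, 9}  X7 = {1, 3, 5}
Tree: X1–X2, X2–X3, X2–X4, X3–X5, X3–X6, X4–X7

A tree decomposition must satisfy three properties: every vertex lies in some bag; for every edge, both endpoints lie together in some bag; and for every vertex, the bags containing it form a connected subtree. Here edge (9,8) lies in no bag, so the decomposition is invalid.

No — edge (9,8) lies in no bag.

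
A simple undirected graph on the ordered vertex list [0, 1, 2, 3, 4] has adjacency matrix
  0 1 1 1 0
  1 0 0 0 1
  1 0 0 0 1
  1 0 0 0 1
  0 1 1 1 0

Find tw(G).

A width-2 tree decomposition is:
Bags: B1 = {0, 3, 4}  B2 = {0, 2, 4}  B3 = {0, 1, 4}
Tree: B1–B2, B2–B3
The largest bag has 3 vertices, giving width 2; this decomposition certifies tw(G) ≤ 2. For the lower bound, G contains the cycle 0–3–4–2–0, so G is not a forest; only forests have treewidth ≤ 1, hence tw(G) ≥ 2. Therefore the treewidth is 2.

2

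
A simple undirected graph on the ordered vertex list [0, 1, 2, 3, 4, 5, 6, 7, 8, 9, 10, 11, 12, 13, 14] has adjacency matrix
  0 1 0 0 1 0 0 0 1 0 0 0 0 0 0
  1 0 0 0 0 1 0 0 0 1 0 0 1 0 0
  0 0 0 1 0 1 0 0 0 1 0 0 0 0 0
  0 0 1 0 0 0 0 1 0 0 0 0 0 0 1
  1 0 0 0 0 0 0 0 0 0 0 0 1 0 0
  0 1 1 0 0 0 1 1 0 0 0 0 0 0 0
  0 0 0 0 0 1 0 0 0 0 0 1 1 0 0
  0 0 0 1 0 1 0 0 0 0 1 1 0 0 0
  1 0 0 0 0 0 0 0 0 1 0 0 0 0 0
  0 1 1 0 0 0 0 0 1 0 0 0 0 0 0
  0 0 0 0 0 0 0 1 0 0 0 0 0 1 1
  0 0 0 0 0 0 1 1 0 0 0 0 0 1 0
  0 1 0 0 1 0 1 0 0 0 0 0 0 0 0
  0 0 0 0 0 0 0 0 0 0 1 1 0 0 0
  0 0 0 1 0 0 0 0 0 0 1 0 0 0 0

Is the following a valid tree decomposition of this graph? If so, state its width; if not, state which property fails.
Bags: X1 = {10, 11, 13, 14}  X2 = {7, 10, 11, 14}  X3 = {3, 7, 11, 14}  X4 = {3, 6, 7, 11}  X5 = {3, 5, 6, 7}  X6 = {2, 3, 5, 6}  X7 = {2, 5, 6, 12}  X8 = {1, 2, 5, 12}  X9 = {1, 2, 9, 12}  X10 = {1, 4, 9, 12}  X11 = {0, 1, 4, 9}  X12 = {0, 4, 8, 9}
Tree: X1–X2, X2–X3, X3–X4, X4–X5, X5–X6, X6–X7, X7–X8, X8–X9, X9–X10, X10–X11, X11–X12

Yes; width 3.

Every vertex of G appears in some bag (union = {0, 1, 2, 3, 4, 5, 6, 7, 8, 9, 10, 11, 12, 13, 14}); every edge is covered by a bag; and for each vertex v the set of bags containing v is connected in the bag tree. The decomposition is therefore valid. The largest bag has 4 vertices, so the width is 3.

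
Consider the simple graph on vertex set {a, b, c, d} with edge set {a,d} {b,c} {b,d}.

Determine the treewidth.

1

A width-1 tree decomposition is:
Bags: B1 = {a, d}  B2 = {b, d}  B3 = {b, c}
Tree: B1–B2, B2–B3
Each bag holds 2 vertices, so the decomposition has width 1, which upper-bounds the treewidth. G has an edge, so its treewidth is at least 1. Therefore the treewidth is 1.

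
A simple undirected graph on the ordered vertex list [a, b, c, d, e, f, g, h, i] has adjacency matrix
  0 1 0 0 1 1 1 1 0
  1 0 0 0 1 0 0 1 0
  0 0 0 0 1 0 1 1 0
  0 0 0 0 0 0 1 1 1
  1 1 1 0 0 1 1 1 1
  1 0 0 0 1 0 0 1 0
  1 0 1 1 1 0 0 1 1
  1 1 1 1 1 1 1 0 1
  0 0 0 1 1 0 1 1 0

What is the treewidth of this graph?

A width-3 tree decomposition is:
Bags: B1 = {e, g, h, i}  B2 = {c, e, g, h}  B3 = {a, e, g, h}  B4 = {a, b, e, h}  B5 = {a, e, f, h}  B6 = {d, g, h, i}
Tree: B1–B2, B1–B3, B3–B4, B4–B5, B1–B6
The largest bag has 4 vertices, giving width 3; this decomposition certifies tw(G) ≤ 3. For the lower bound, the 4 vertices {d, g, h, i} are pairwise adjacent, and any tree decomposition puts a clique entirely inside one bag — forcing width ≥ 3. Combining the bounds, tw(G) = 3.

3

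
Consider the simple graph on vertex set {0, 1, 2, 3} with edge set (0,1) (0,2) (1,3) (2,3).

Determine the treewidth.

A width-2 tree decomposition is:
Bags: B1 = {0, 1, 2}  B2 = {1, 2, 3}
Tree: B1–B2
Each bag holds 3 vertices, so the decomposition has width 2, which upper-bounds the treewidth. Since 1–0–2–3–1 is a cycle in G, G is not acyclic. Forests are exactly the graphs of treewidth ≤ 1, so tw(G) ≥ 2. Combining the bounds, tw(G) = 2.

2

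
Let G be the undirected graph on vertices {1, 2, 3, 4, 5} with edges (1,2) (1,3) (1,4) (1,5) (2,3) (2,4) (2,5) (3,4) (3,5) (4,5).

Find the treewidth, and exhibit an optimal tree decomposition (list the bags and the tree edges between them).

With just one bag of size 5, the width is 5 − 1 = 4, so tw(G) ≤ 4. For the lower bound, the 5 vertices {1, 2, 3, 4, 5} are pairwise adjacent, and any tree decomposition puts a clique entirely inside one bag — forcing width ≥ 4. Therefore the treewidth is 4.

Treewidth 4.
Bags: B1 = {1, 2, 3, 4, 5}
Tree: (single bag)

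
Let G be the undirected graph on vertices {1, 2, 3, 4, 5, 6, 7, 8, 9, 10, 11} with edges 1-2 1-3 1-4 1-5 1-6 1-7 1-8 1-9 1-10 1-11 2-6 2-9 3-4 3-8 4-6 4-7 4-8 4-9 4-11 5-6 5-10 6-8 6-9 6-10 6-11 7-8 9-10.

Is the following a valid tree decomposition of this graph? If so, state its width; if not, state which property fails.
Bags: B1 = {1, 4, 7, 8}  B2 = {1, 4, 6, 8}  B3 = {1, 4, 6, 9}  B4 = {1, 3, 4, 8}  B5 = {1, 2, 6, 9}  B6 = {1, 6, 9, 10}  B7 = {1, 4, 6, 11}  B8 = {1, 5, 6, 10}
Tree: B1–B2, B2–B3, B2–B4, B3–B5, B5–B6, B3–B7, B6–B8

Yes; width 3.

Vertex coverage: the bags together contain {1, 2, 3, 4, 5, 6, 7, 8, 9, 10, 11}, the full vertex set. Edge coverage: each edge of G has both endpoints in at least one bag. Running intersection: for every vertex, the bags containing it form a connected subtree. All three properties hold, so this is a valid tree decomposition of width max|bag| − 1 = 3, and hence tw(G) ≤ 3.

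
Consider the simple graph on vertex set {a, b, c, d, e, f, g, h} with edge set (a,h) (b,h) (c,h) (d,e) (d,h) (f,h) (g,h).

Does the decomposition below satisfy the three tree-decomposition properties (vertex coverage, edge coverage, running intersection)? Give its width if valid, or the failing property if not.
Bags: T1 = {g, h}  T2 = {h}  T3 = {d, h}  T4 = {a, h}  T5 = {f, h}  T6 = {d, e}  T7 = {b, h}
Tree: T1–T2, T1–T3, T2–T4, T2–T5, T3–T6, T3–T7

A tree decomposition must satisfy three properties: every vertex lies in some bag; for every edge, both endpoints lie together in some bag; and for every vertex, the bags containing it form a connected subtree. Here vertex c appears in no bag, so the decomposition is invalid.

No — vertex c appears in no bag.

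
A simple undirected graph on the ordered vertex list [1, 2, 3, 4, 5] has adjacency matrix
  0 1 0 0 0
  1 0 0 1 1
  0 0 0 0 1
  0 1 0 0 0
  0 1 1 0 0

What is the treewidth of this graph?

A width-1 tree decomposition is:
Bags: B1 = {1, 2}  B2 = {2, 4}  B3 = {2, 5}  B4 = {3, 5}
Tree: B1–B2, B1–B3, B3–B4
Each bag holds 2 vertices, so the decomposition has width 1, which upper-bounds the treewidth. Since G has at least one edge (e.g. 1–2), it is not an edgeless graph, so tw(G) ≥ 1. Hence tw(G) = 1 exactly.

1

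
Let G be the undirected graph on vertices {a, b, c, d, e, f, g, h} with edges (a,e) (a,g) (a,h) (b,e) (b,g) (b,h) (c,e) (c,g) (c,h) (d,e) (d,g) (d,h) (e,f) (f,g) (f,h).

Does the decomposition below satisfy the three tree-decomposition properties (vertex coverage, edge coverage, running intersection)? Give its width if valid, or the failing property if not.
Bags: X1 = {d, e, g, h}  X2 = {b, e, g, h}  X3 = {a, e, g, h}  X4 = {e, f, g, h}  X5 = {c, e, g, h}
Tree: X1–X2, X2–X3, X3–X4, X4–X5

Yes; width 3.

Every vertex of G appears in some bag (union = {a, b, c, d, e, f, g, h}); every edge is covered by a bag; and for each vertex v the set of bags containing v is connected in the bag tree. The decomposition is therefore valid. The largest bag has 4 vertices, so the width is 3.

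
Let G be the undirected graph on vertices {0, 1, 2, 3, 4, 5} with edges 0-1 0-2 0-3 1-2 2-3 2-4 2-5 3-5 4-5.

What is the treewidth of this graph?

2

A width-2 tree decomposition is:
Bags: B1 = {2, 4, 5}  B2 = {2, 3, 5}  B3 = {0, 2, 3}  B4 = {0, 1, 2}
Tree: B1–B2, B2–B3, B3–B4
Each bag holds 3 vertices, so the decomposition has width 2, which upper-bounds the treewidth. For the lower bound, the 3 vertices {0, 1, 2} are pairwise adjacent, and any tree decomposition puts a clique entirely inside one bag — forcing width ≥ 2. Combining the bounds, tw(G) = 2.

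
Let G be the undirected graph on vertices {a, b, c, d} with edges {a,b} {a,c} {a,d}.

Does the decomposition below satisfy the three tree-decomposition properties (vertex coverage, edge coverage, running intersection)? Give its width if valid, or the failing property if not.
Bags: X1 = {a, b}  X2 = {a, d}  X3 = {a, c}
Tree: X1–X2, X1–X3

Every vertex of G appears in some bag (union = {a, b, c, d}); every edge is covered by a bag; and for each vertex v the set of bags containing v is connected in the bag tree. The decomposition is therefore valid. The largest bag has 2 vertices, so the width is 1.

Yes; width 1.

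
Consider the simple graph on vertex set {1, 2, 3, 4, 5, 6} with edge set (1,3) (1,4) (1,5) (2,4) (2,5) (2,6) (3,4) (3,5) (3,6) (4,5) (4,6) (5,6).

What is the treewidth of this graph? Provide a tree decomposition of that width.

Treewidth 3.
Bags: B1 = {2, 4, 5, 6}  B2 = {3, 4, 5, 6}  B3 = {1, 3, 4, 5}
Tree: B1–B2, B2–B3

Each bag holds 4 vertices, so the decomposition has width 3, which upper-bounds the treewidth. Conversely, {2, 4, 5, 6} is a clique of size 4, and the vertices of any clique must share a bag in every tree decomposition; so some bag has ≥ 4 vertices and tw(G) ≥ 3. Combining the bounds, tw(G) = 3.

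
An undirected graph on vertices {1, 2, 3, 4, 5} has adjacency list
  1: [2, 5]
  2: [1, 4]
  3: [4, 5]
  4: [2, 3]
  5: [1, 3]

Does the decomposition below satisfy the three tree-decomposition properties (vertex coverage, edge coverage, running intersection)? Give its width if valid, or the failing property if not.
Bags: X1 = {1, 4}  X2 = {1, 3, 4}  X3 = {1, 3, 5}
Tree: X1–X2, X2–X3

A tree decomposition must satisfy three properties: every vertex lies in some bag; for every edge, both endpoints lie together in some bag; and for every vertex, the bags containing it form a connected subtree. Here vertex 2 appears in no bag, so the decomposition is invalid.

No — vertex 2 appears in no bag.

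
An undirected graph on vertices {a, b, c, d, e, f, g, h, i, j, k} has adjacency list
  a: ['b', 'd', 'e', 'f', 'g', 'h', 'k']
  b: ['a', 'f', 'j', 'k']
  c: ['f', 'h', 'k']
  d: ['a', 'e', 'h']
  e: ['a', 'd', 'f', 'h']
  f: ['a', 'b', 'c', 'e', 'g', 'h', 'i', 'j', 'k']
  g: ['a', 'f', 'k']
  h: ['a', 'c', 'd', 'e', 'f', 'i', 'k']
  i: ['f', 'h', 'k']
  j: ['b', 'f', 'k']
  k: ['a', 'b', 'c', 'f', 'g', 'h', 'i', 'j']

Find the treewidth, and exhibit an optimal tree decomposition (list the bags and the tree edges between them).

Every bag has size at most 4, so the width is 4 − 1 = 3 and tw(G) ≤ 3. On the other hand G contains the 4-clique {a, d, e, h}. A clique must lie in a single bag of any decomposition, so no decomposition can have width below 3. The upper and lower bounds meet at 3, so that is the treewidth.

Treewidth 3.
Bags: B1 = {c, f, h, k}  B2 = {a, f, h, k}  B3 = {a, b, f, k}  B4 = {a, f, g, k}  B5 = {a, e, f, h}  B6 = {b, f, j, k}  B7 = {a, d, e, h}  B8 = {f, h, i, k}
Tree: B1–B2, B2–B3, B2–B4, B2–B5, B3–B6, B5–B7, B1–B8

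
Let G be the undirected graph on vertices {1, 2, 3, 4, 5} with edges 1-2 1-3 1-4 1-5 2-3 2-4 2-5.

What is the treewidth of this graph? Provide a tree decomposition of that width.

Treewidth 2.
One optimal decomposition is:
Bags: B1 = {1, 2, 3}  B2 = {1, 2, 5}  B3 = {1, 2, 4}
Tree: B1–B2, B2–B3

The largest bag has 3 vertices, giving width 2; this decomposition certifies tw(G) ≤ 2. On the other hand G contains the 3-clique {1, 2, 3}. A clique must lie in a single bag of any decomposition, so no decomposition can have width below 2. Therefore the treewidth is 2.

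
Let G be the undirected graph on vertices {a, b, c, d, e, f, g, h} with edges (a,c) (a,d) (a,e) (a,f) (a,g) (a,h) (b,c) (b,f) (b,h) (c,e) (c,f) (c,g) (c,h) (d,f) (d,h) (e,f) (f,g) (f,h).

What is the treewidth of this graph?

A width-3 tree decomposition is:
Bags: B1 = {a, d, f, h}  B2 = {a, c, f, h}  B3 = {a, c, e, f}  B4 = {b, c, f, h}  B5 = {a, c, f, g}
Tree: B1–B2, B2–B3, B2–B4, B2–B5
Each bag holds 4 vertices, so the decomposition has width 3, which upper-bounds the treewidth. Conversely, {a, d, f, h} is a clique of size 4, and the vertices of any clique must share a bag in every tree decomposition; so some bag has ≥ 4 vertices and tw(G) ≥ 3. Hence tw(G) = 3 exactly.

3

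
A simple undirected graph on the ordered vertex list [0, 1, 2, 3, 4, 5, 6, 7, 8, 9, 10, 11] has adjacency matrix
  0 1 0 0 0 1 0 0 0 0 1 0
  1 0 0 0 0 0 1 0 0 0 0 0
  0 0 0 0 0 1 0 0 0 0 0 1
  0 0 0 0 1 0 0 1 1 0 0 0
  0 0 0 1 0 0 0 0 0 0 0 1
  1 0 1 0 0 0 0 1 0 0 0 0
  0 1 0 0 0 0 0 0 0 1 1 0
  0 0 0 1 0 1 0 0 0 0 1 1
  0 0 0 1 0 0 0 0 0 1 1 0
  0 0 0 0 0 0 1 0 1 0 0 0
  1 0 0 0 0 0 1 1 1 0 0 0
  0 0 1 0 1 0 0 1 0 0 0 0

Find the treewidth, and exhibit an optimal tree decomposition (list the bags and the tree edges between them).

Each bag holds 4 vertices, so the decomposition has width 3, which upper-bounds the treewidth. For the lower bound: the 4 vertex sets {1,6,9}, {8}, {10}, {0,3,5,7} are disjoint, each induces a connected subgraph, and every pair is joined by at least one edge of G. Contracting each set to a single vertex therefore yields K_{4} as a minor, and since treewidth is minor-monotone, tw(G) ≥ tw(K_{4}) = 3. Hence tw(G) = 3 exactly.

Treewidth 3.
One such decomposition:
Bags: B1 = {1, 6, 8, 9}  B2 = {1, 6, 8, 10}  B3 = {0, 1, 8, 10}  B4 = {0, 3, 8, 10}  B5 = {0, 3, 7, 10}  B6 = {0, 3, 5, 7}  B7 = {3, 4, 5, 7}  B8 = {4, 5, 7, 11}  B9 = {2, 4, 5, 11}
Tree: B1–B2, B2–B3, B3–B4, B4–B5, B5–B6, B6–B7, B7–B8, B8–B9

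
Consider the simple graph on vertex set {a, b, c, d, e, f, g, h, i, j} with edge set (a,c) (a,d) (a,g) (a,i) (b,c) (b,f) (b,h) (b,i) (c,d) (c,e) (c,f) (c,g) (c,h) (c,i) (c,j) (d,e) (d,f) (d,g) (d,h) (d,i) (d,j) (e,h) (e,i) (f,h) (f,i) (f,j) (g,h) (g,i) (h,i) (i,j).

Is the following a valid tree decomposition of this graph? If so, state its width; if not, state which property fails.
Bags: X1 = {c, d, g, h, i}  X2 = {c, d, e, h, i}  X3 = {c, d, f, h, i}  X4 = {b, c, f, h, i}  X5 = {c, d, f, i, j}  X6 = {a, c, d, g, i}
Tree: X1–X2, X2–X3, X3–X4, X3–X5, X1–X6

Vertex coverage: the bags together contain {a, b, c, d, e, f, g, h, i, j}, the full vertex set. Edge coverage: each edge of G has both endpoints in at least one bag. Running intersection: for every vertex, the bags containing it form a connected subtree. All three properties hold, so this is a valid tree decomposition of width max|bag| − 1 = 4, and hence tw(G) ≤ 4.

Yes; width 4.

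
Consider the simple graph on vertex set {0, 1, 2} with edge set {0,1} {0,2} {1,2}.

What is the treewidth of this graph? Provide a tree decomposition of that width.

Treewidth 2.
One optimal decomposition is:
Bags: B1 = {0, 1, 2}
Tree: (single bag)

A single bag containing all 3 vertices is trivially a valid decomposition of width 2. Conversely, {0, 1, 2} is a clique of size 3, and the vertices of any clique must share a bag in every tree decomposition; so some bag has ≥ 3 vertices and tw(G) ≥ 2. Hence tw(G) = 2 exactly.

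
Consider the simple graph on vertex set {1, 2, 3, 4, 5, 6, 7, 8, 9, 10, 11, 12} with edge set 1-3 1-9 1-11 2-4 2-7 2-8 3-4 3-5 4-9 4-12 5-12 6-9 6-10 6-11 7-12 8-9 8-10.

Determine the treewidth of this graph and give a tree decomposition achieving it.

Treewidth 3.
One such decomposition:
Bags: B1 = {1, 6, 10, 11}  B2 = {1, 6, 9, 10}  B3 = {1, 8, 9, 10}  B4 = {1, 3, 8, 9}  B5 = {3, 4, 8, 9}  B6 = {2, 3, 4, 8}  B7 = {2, 3, 4, 5}  B8 = {2, 4, 5, 12}  B9 = {2, 5, 7, 12}
Tree: B1–B2, B2–B3, B3–B4, B4–B5, B5–B6, B6–B7, B7–B8, B8–B9

The largest bag has 4 vertices, giving width 3; this decomposition certifies tw(G) ≤ 3. For the lower bound: the 4 vertex sets {6,10,11}, {1}, {9}, {2,3,4,8} are disjoint, each induces a connected subgraph, and every pair is joined by at least one edge of G. Contracting each set to a single vertex therefore yields K_{4} as a minor, and since treewidth is minor-monotone, tw(G) ≥ tw(K_{4}) = 3. Hence tw(G) = 3 exactly.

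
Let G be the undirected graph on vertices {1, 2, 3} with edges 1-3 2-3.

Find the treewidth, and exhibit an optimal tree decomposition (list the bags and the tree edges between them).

Treewidth 1.
One such decomposition:
Bags: B1 = {1, 3}  B2 = {2, 3}
Tree: B1–B2

The largest bag has 2 vertices, giving width 1; this decomposition certifies tw(G) ≤ 1. Since G has at least one edge (e.g. 1–3), it is not an edgeless graph, so tw(G) ≥ 1. Therefore the treewidth is 1.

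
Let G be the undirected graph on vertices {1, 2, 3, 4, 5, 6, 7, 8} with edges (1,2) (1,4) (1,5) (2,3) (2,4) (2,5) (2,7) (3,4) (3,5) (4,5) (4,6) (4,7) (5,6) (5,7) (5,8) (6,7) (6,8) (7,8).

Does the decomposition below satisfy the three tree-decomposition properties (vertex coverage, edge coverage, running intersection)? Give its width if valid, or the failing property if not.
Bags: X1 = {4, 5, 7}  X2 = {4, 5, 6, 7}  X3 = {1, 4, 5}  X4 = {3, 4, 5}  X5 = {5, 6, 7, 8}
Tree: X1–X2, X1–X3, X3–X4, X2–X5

No — vertex 2 appears in no bag.

A tree decomposition must satisfy three properties: every vertex lies in some bag; for every edge, both endpoints lie together in some bag; and for every vertex, the bags containing it form a connected subtree. Here vertex 2 appears in no bag, so the decomposition is invalid.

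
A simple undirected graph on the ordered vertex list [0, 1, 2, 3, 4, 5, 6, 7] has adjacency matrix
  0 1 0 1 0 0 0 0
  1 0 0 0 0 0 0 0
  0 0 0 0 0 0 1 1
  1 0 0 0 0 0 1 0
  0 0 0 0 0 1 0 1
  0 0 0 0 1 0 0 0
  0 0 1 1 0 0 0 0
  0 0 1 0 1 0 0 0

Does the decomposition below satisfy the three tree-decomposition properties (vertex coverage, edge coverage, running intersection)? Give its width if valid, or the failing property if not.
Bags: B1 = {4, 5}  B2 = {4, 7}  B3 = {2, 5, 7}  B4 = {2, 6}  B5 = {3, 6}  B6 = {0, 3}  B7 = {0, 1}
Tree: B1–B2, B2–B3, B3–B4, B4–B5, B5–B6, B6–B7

No — bags containing vertex 5 are not connected in the tree.

A tree decomposition must satisfy three properties: every vertex lies in some bag; for every edge, both endpoints lie together in some bag; and for every vertex, the bags containing it form a connected subtree. Here bags containing vertex 5 are not connected in the tree, so the decomposition is invalid.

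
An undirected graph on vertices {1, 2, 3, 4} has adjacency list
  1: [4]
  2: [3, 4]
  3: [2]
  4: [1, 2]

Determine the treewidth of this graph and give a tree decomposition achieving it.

The largest bag has 2 vertices, giving width 1; this decomposition certifies tw(G) ≤ 1. Any graph with an edge has treewidth ≥ 1, and G has the edge 3–2. Therefore the treewidth is 1.

Treewidth 1.
One optimal decomposition is:
Bags: B1 = {2, 3}  B2 = {2, 4}  B3 = {1, 4}
Tree: B1–B2, B2–B3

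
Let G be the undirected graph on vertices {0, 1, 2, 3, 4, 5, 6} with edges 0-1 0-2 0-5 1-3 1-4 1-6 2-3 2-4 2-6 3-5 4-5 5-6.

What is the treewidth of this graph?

3

A width-3 tree decomposition is:
Bags: B1 = {1, 2, 5, 6}  B2 = {1, 2, 3, 5}  B3 = {1, 2, 4, 5}  B4 = {0, 1, 2, 5}
Tree: B1–B2, B2–B3, B3–B4
The largest bag has 4 vertices, giving width 3; this decomposition certifies tw(G) ≤ 3. For the lower bound: the 4 vertex sets {2,6}, {1,3}, {5}, {4} are disjoint, each induces a connected subgraph, and every pair is joined by at least one edge of G. Contracting each set to a single vertex therefore yields K_{4} as a minor, and since treewidth is minor-monotone, tw(G) ≥ tw(K_{4}) = 3. The upper and lower bounds meet at 3, so that is the treewidth.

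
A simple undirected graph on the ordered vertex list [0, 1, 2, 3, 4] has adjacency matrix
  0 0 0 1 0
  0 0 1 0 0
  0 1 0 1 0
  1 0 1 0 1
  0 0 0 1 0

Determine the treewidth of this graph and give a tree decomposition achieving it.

Treewidth 1.
One such decomposition:
Bags: B1 = {0, 3}  B2 = {2, 3}  B3 = {3, 4}  B4 = {1, 2}
Tree: B1–B2, B1–B3, B2–B4

Each bag holds 2 vertices, so the decomposition has width 1, which upper-bounds the treewidth. G has an edge, so its treewidth is at least 1. The upper and lower bounds meet at 1, so that is the treewidth.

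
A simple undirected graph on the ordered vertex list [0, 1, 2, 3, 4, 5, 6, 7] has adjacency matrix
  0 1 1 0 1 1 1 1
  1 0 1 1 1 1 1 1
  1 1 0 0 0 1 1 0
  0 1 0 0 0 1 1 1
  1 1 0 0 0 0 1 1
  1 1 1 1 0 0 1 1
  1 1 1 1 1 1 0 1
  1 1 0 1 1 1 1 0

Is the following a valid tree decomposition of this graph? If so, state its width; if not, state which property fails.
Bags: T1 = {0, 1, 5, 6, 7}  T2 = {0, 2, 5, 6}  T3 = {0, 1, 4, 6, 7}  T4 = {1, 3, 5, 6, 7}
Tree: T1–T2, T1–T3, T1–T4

No — edge (1,2) lies in no bag.

A tree decomposition must satisfy three properties: every vertex lies in some bag; for every edge, both endpoints lie together in some bag; and for every vertex, the bags containing it form a connected subtree. Here edge (1,2) lies in no bag, so the decomposition is invalid.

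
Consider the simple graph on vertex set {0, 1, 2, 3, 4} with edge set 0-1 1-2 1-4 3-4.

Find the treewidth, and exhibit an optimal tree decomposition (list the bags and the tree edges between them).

The largest bag has 2 vertices, giving width 1; this decomposition certifies tw(G) ≤ 1. Any graph with an edge has treewidth ≥ 1, and G has the edge 1–4. Combining the bounds, tw(G) = 1.

Treewidth 1.
One optimal decomposition is:
Bags: B1 = {1, 4}  B2 = {0, 1}  B3 = {1, 2}  B4 = {3, 4}
Tree: B1–B2, B2–B3, B1–B4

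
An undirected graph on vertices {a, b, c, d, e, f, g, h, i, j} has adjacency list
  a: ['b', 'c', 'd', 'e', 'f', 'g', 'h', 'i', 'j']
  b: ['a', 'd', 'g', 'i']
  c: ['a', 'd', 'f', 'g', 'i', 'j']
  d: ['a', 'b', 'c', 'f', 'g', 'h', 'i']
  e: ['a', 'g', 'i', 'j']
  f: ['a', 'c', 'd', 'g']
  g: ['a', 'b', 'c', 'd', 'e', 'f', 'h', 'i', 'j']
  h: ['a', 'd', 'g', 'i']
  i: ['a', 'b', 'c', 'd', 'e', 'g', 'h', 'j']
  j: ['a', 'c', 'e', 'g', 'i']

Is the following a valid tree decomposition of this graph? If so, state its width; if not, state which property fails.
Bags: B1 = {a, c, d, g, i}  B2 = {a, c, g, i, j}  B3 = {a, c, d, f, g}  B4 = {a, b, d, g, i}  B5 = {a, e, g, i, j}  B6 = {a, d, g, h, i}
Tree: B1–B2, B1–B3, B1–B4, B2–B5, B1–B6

Every vertex of G appears in some bag (union = {a, b, c, d, e, f, g, h, i, j}); every edge is covered by a bag; and for each vertex v the set of bags containing v is connected in the bag tree. The decomposition is therefore valid. The largest bag has 5 vertices, so the width is 4.

Yes; width 4.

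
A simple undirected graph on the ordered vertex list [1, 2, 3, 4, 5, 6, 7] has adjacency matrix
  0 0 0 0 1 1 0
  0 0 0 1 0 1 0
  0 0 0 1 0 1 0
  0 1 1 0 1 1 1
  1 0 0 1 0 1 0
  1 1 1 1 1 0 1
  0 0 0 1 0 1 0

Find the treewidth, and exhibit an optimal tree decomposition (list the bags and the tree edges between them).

Treewidth 2.
One such decomposition:
Bags: B1 = {4, 6, 7}  B2 = {4, 5, 6}  B3 = {2, 4, 6}  B4 = {1, 5, 6}  B5 = {3, 4, 6}
Tree: B1–B2, B2–B3, B2–B4, B2–B5

Every bag has size at most 3, so the width is 3 − 1 = 2 and tw(G) ≤ 2. Conversely, {1, 5, 6} is a clique of size 3, and the vertices of any clique must share a bag in every tree decomposition; so some bag has ≥ 3 vertices and tw(G) ≥ 2. Hence tw(G) = 2 exactly.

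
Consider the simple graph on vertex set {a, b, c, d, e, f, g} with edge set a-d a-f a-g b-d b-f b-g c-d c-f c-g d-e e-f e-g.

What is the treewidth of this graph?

A width-3 tree decomposition is:
Bags: B1 = {c, d, f, g}  B2 = {d, e, f, g}  B3 = {b, d, f, g}  B4 = {a, d, f, g}
Tree: B1–B2, B2–B3, B3–B4
The largest bag has 4 vertices, giving width 3; this decomposition certifies tw(G) ≤ 3. For the lower bound: the 4 vertex sets {c,g}, {e,f}, {d}, {b} are disjoint, each induces a connected subgraph, and every pair is joined by at least one edge of G. Contracting each set to a single vertex therefore yields K_{4} as a minor, and since treewidth is minor-monotone, tw(G) ≥ tw(K_{4}) = 3. The upper and lower bounds meet at 3, so that is the treewidth.

3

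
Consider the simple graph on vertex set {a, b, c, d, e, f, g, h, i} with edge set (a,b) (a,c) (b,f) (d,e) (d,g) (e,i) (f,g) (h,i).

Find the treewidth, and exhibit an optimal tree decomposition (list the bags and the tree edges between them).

Treewidth 1.
Bags: B1 = {h, i}  B2 = {e, i}  B3 = {d, e}  B4 = {d, g}  B5 = {f, g}  B6 = {b, f}  B7 = {a, b}  B8 = {a, c}
Tree: B1–B2, B2–B3, B3–B4, B4–B5, B5–B6, B6–B7, B7–B8

The largest bag has 2 vertices, giving width 1; this decomposition certifies tw(G) ≤ 1. Any graph with an edge has treewidth ≥ 1, and G has the edge h–i. Therefore the treewidth is 1.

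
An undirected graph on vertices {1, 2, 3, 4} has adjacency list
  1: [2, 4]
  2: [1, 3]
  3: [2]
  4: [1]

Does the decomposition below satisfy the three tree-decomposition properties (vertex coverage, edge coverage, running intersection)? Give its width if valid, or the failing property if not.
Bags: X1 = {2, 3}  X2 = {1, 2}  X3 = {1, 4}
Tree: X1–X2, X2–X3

Checking the three conditions: (i) the bags cover all of {1, 2, 3, 4}; (ii) for each edge, some bag contains both endpoints; (iii) the bags containing any fixed vertex form a subtree. All hold, so the decomposition is valid with width 2 − 1 = 1.

Yes; width 1.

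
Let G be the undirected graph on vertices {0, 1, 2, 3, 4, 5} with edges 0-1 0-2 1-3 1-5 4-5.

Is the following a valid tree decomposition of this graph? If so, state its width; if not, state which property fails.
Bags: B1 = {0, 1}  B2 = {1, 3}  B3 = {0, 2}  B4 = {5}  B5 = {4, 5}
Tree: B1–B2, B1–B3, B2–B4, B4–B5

No — edge (1,5) lies in no bag.

A tree decomposition must satisfy three properties: every vertex lies in some bag; for every edge, both endpoints lie together in some bag; and for every vertex, the bags containing it form a connected subtree. Here edge (1,5) lies in no bag, so the decomposition is invalid.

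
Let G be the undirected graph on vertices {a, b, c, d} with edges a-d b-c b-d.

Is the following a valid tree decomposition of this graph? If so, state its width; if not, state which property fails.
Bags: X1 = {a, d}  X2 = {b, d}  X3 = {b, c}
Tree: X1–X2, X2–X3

Checking the three conditions: (i) the bags cover all of {a, b, c, d}; (ii) for each edge, some bag contains both endpoints; (iii) the bags containing any fixed vertex form a subtree. All hold, so the decomposition is valid with width 2 − 1 = 1.

Yes; width 1.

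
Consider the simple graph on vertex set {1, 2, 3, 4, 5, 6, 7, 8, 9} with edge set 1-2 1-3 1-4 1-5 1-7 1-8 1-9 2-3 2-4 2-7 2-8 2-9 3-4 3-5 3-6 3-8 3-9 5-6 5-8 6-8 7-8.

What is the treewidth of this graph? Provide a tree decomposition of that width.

Treewidth 3.
One optimal decomposition is:
Bags: B1 = {1, 3, 5, 8}  B2 = {1, 2, 3, 8}  B3 = {1, 2, 3, 4}  B4 = {3, 5, 6, 8}  B5 = {1, 2, 7, 8}  B6 = {1, 2, 3, 9}
Tree: B1–B2, B2–B3, B1–B4, B2–B5, B2–B6

Each bag holds 4 vertices, so the decomposition has width 3, which upper-bounds the treewidth. On the other hand G contains the 4-clique {1, 2, 3, 8}. A clique must lie in a single bag of any decomposition, so no decomposition can have width below 3. Combining the bounds, tw(G) = 3.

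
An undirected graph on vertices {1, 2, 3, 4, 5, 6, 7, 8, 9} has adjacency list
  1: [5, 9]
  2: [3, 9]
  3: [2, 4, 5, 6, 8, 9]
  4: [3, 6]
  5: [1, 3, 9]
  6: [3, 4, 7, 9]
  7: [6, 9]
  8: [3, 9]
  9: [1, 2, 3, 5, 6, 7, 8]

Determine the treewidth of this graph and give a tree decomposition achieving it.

Every bag has size at most 3, so the width is 3 − 1 = 2 and tw(G) ≤ 2. For the lower bound, the 3 vertices {1, 5, 9} are pairwise adjacent, and any tree decomposition puts a clique entirely inside one bag — forcing width ≥ 2. Combining the bounds, tw(G) = 2.

Treewidth 2.
One optimal decomposition is:
Bags: B1 = {2, 3, 9}  B2 = {3, 5, 9}  B3 = {3, 6, 9}  B4 = {3, 4, 6}  B5 = {3, 8, 9}  B6 = {1, 5, 9}  B7 = {6, 7, 9}
Tree: B1–B2, B1–B3, B3–B4, B3–B5, B2–B6, B3–B7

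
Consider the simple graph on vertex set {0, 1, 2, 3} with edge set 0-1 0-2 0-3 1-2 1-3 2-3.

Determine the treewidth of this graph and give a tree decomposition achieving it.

A single bag containing all 4 vertices is trivially a valid decomposition of width 3. On the other hand G contains the 4-clique {0, 1, 2, 3}. A clique must lie in a single bag of any decomposition, so no decomposition can have width below 3. Hence tw(G) = 3 exactly.

Treewidth 3.
One optimal decomposition is:
Bags: B1 = {0, 1, 2, 3}
Tree: (single bag)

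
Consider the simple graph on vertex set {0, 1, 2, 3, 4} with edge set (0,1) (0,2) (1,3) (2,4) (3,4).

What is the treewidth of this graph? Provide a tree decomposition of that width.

Each bag holds 3 vertices, so the decomposition has width 2, which upper-bounds the treewidth. Since 2–0–1–3–4–2 is a cycle in G, G is not acyclic. Forests are exactly the graphs of treewidth ≤ 1, so tw(G) ≥ 2. Therefore the treewidth is 2.

Treewidth 2.
One such decomposition:
Bags: B1 = {0, 1, 2}  B2 = {1, 2, 3}  B3 = {2, 3, 4}
Tree: B1–B2, B2–B3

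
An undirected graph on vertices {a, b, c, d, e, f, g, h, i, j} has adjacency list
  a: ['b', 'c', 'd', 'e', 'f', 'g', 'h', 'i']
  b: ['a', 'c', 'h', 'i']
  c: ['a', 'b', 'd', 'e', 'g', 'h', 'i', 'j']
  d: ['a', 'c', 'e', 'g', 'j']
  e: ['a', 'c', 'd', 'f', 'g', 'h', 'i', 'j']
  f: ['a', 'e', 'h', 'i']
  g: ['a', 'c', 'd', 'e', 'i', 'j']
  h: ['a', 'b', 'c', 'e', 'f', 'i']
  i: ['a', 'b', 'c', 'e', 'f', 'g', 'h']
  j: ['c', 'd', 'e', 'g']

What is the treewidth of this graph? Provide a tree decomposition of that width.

Every bag has size at most 5, so the width is 5 − 1 = 4 and tw(G) ≤ 4. Conversely, {c, d, e, g, j} is a clique of size 5, and the vertices of any clique must share a bag in every tree decomposition; so some bag has ≥ 5 vertices and tw(G) ≥ 4. Hence tw(G) = 4 exactly.

Treewidth 4.
One such decomposition:
Bags: B1 = {a, c, e, h, i}  B2 = {a, e, f, h, i}  B3 = {a, b, c, h, i}  B4 = {a, c, e, g, i}  B5 = {a, c, d, e, g}  B6 = {c, d, e, g, j}
Tree: B1–B2, B1–B3, B1–B4, B4–B5, B5–B6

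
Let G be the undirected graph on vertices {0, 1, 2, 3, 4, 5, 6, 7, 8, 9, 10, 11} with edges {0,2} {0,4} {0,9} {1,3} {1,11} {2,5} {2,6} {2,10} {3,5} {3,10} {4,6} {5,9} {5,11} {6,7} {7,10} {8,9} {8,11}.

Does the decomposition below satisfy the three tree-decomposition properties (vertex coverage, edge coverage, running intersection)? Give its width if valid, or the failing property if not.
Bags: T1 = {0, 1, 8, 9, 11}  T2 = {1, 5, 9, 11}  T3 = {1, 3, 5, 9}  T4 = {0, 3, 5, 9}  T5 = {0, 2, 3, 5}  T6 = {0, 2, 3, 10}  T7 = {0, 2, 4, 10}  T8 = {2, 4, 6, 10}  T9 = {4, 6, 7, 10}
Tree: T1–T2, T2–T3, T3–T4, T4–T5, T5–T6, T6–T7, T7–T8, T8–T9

A tree decomposition must satisfy three properties: every vertex lies in some bag; for every edge, both endpoints lie together in some bag; and for every vertex, the bags containing it form a connected subtree. Here bags containing vertex 0 are not connected in the tree, so the decomposition is invalid.

No — bags containing vertex 0 are not connected in the tree.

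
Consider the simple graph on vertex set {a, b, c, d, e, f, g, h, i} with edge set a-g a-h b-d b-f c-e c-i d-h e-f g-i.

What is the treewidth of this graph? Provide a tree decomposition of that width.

Treewidth 2.
One optimal decomposition is:
Bags: B1 = {c, e, i}  B2 = {e, g, i}  B3 = {a, e, g}  B4 = {a, e, h}  B5 = {d, e, h}  B6 = {b, d, e}  B7 = {b, e, f}
Tree: B1–B2, B2–B3, B3–B4, B4–B5, B5–B6, B6–B7

Each bag holds 3 vertices, so the decomposition has width 2, which upper-bounds the treewidth. The edges e–c–i–g–a–h–d–b–f–e form a cycle, so G is not a tree and its treewidth is at least 2. Hence tw(G) = 2 exactly.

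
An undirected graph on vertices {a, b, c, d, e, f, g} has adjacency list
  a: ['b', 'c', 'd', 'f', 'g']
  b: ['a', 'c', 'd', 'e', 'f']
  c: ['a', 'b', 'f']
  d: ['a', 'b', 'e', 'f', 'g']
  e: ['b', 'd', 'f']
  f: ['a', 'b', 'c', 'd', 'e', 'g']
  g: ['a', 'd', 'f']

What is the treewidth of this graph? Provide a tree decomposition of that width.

The largest bag has 4 vertices, giving width 3; this decomposition certifies tw(G) ≤ 3. Conversely, {b, d, e, f} is a clique of size 4, and the vertices of any clique must share a bag in every tree decomposition; so some bag has ≥ 4 vertices and tw(G) ≥ 3. Therefore the treewidth is 3.

Treewidth 3.
One optimal decomposition is:
Bags: B1 = {b, d, e, f}  B2 = {a, b, d, f}  B3 = {a, d, f, g}  B4 = {a, b, c, f}
Tree: B1–B2, B2–B3, B2–B4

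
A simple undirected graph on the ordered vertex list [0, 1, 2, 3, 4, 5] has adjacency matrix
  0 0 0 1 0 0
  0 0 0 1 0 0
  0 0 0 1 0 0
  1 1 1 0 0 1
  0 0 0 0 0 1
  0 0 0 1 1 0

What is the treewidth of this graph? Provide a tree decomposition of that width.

Each bag holds 2 vertices, so the decomposition has width 1, which upper-bounds the treewidth. Since G has at least one edge (e.g. 3–5), it is not an edgeless graph, so tw(G) ≥ 1. Hence tw(G) = 1 exactly.

Treewidth 1.
One optimal decomposition is:
Bags: B1 = {3, 5}  B2 = {1, 3}  B3 = {4, 5}  B4 = {0, 3}  B5 = {2, 3}
Tree: B1–B2, B1–B3, B1–B4, B4–B5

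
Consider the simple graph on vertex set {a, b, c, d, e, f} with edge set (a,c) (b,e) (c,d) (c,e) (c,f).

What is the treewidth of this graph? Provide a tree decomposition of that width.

Each bag holds 2 vertices, so the decomposition has width 1, which upper-bounds the treewidth. G has an edge, so its treewidth is at least 1. Hence tw(G) = 1 exactly.

Treewidth 1.
One optimal decomposition is:
Bags: B1 = {c, e}  B2 = {c, d}  B3 = {b, e}  B4 = {c, f}  B5 = {a, c}
Tree: B1–B2, B1–B3, B2–B4, B1–B5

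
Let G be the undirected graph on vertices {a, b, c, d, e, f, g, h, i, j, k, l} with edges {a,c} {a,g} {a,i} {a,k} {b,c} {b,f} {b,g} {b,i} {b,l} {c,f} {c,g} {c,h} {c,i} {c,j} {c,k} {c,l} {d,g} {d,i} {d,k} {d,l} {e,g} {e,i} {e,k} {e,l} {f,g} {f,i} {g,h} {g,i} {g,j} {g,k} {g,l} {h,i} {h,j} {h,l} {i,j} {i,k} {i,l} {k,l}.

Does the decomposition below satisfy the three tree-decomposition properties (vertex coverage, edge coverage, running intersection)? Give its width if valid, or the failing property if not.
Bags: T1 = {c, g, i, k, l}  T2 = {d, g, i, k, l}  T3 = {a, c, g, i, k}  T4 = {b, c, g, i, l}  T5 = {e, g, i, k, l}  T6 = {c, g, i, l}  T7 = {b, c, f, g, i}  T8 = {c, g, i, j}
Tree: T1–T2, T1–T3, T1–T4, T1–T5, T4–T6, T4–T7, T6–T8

A tree decomposition must satisfy three properties: every vertex lies in some bag; for every edge, both endpoints lie together in some bag; and for every vertex, the bags containing it form a connected subtree. Here vertex h appears in no bag, so the decomposition is invalid.

No — vertex h appears in no bag.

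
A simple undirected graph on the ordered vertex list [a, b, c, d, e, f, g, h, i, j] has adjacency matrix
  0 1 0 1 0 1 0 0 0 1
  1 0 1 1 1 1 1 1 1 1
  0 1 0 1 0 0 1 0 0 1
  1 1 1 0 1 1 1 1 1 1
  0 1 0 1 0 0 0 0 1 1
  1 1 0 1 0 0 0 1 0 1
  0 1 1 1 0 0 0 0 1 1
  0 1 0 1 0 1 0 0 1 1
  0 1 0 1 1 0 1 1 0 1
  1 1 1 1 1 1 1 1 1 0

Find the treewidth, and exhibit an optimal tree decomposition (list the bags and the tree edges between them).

The largest bag has 5 vertices, giving width 4; this decomposition certifies tw(G) ≤ 4. For the lower bound, the 5 vertices {a, b, d, f, j} are pairwise adjacent, and any tree decomposition puts a clique entirely inside one bag — forcing width ≥ 4. Therefore the treewidth is 4.

Treewidth 4.
One optimal decomposition is:
Bags: B1 = {b, d, g, i, j}  B2 = {b, c, d, g, j}  B3 = {b, d, h, i, j}  B4 = {b, d, f, h, j}  B5 = {b, d, e, i, j}  B6 = {a, b, d, f, j}
Tree: B1–B2, B1–B3, B3–B4, B3–B5, B4–B6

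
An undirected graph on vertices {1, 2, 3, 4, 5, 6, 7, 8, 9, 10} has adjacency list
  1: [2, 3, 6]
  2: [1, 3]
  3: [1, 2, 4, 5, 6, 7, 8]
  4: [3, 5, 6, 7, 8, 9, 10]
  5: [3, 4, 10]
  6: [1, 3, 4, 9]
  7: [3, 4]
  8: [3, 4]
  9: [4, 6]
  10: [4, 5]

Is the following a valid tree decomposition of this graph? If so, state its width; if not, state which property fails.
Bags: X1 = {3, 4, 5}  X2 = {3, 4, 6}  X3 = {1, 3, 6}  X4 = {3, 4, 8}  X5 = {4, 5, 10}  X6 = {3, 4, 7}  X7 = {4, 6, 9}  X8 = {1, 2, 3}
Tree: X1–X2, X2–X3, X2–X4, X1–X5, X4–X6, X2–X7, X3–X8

Yes; width 2.

Vertex coverage: the bags together contain {1, 2, 3, 4, 5, 6, 7, 8, 9, 10}, the full vertex set. Edge coverage: each edge of G has both endpoints in at least one bag. Running intersection: for every vertex, the bags containing it form a connected subtree. All three properties hold, so this is a valid tree decomposition of width max|bag| − 1 = 2, and hence tw(G) ≤ 2.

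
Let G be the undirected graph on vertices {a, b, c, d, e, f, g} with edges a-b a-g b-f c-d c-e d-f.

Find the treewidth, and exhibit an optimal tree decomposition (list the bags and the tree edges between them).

Treewidth 1.
One such decomposition:
Bags: B1 = {c, e}  B2 = {c, d}  B3 = {d, f}  B4 = {b, f}  B5 = {a, b}  B6 = {a, g}
Tree: B1–B2, B2–B3, B3–B4, B4–B5, B5–B6

Every bag has size at most 2, so the width is 2 − 1 = 1 and tw(G) ≤ 1. G has an edge, so its treewidth is at least 1. The upper and lower bounds meet at 1, so that is the treewidth.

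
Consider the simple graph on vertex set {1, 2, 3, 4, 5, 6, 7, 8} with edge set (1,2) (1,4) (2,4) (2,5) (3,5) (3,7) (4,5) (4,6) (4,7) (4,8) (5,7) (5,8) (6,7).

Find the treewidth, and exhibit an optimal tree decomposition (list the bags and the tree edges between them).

Every bag has size at most 3, so the width is 3 − 1 = 2 and tw(G) ≤ 2. For the lower bound, the 3 vertices {3, 5, 7} are pairwise adjacent, and any tree decomposition puts a clique entirely inside one bag — forcing width ≥ 2. The upper and lower bounds meet at 2, so that is the treewidth.

Treewidth 2.
Bags: B1 = {4, 5, 7}  B2 = {3, 5, 7}  B3 = {2, 4, 5}  B4 = {1, 2, 4}  B5 = {4, 6, 7}  B6 = {4, 5, 8}
Tree: B1–B2, B1–B3, B3–B4, B1–B5, B3–B6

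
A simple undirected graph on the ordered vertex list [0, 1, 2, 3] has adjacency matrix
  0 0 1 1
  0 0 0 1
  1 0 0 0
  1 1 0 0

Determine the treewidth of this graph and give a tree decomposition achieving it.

Every bag has size at most 2, so the width is 2 − 1 = 1 and tw(G) ≤ 1. Any graph with an edge has treewidth ≥ 1, and G has the edge 0–3. Combining the bounds, tw(G) = 1.

Treewidth 1.
One such decomposition:
Bags: B1 = {0, 3}  B2 = {0, 2}  B3 = {1, 3}
Tree: B1–B2, B1–B3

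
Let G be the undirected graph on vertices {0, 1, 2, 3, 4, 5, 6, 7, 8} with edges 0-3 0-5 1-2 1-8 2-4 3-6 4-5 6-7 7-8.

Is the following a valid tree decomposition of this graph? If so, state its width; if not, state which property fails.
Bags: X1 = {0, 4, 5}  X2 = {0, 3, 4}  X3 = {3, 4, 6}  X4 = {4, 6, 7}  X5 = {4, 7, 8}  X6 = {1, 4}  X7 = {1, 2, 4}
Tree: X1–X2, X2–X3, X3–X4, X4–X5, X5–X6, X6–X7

No — edge (8,1) lies in no bag.

A tree decomposition must satisfy three properties: every vertex lies in some bag; for every edge, both endpoints lie together in some bag; and for every vertex, the bags containing it form a connected subtree. Here edge (8,1) lies in no bag, so the decomposition is invalid.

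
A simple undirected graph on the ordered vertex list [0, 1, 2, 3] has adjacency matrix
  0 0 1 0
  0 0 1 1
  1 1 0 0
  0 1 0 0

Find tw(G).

1

A width-1 tree decomposition is:
Bags: B1 = {0, 2}  B2 = {1, 2}  B3 = {1, 3}
Tree: B1–B2, B2–B3
The largest bag has 2 vertices, giving width 1; this decomposition certifies tw(G) ≤ 1. Any graph with an edge has treewidth ≥ 1, and G has the edge 0–2. The upper and lower bounds meet at 1, so that is the treewidth.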